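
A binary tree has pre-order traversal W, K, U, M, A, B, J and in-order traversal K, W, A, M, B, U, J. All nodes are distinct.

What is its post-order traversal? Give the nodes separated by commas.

K, A, B, M, J, U, W

The first element of pre-order is the root; it splits in-order into left and right subtrees.
Root W: left subtree has 1 node {K}, right has 5 {A, M, B, U, J}.
  Root U: left subtree has 3 nodes {A, M, B}, right has 1 {J}.
    Root M: left subtree has 1 node {A}, right has 1 {B}.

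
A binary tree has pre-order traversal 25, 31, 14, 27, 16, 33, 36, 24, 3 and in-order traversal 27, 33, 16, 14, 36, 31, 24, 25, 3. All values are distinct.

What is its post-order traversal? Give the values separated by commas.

The first element of pre-order is the root; it splits in-order into left and right subtrees.
Root 25: left subtree has 7 nodes {27, 33, 16, 14, 36, 31, 24}, right has 1 {3}.
  Root 31: left subtree has 5 nodes {27, 33, 16, 14, 36}, right has 1 {24}.
    Root 14: left subtree has 3 nodes {27, 33, 16}, right has 1 {36}.
      Root 27: left subtree has 0 nodes { }, right has 2 {33, 16}.
        Root 16: left subtree has 1 node {33}, right has 0 { }.

33, 16, 27, 36, 14, 24, 31, 3, 25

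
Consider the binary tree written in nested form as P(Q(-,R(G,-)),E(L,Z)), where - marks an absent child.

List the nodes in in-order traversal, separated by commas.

In-order visits the left subtree, then the node, then the right subtree.
At P: go left to Q.
  At Q: no left child.
  Visit Q.
  At Q: go right to R.
    At R: go left to G.
      G is a leaf — visit G.
    Visit R.
    At R: no right child.
Visit P.
At P: go right to E.
  At E: go left to L.
    L is a leaf — visit L.
  Visit E.
  At E: go right to Z.
    Z is a leaf — visit Z.

Q, G, R, P, L, E, Z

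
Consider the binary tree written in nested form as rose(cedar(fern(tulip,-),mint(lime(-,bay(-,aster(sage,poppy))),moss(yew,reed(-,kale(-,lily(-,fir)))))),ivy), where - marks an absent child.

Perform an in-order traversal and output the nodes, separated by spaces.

In-order visits the left subtree, then the node, then the right subtree.
At rose: go left to cedar.
  At cedar: go left to fern.
    At fern: go left to tulip.
      tulip is a leaf — visit tulip.
    Visit fern.
    At fern: no right child.
  Visit cedar.
  At cedar: go right to mint.
    At mint: go left to lime.
      At lime: no left child.
      Visit lime.
      At lime: go right to bay.
        At bay: no left child.
        Visit bay.
        At bay: go right to aster.
          At aster: go left to sage.
            sage is a leaf — visit sage.
          Visit aster.
          At aster: go right to poppy.
            poppy is a leaf — visit poppy.
    Visit mint.
    At mint: go right to moss.
      At moss: go left to yew.
        yew is a leaf — visit yew.
      Visit moss.
      At moss: go right to reed.
        At reed: no left child.
        Visit reed.
        At reed: go right to kale.
          At kale: no left child.
          Visit kale.
          At kale: go right to lily.
            At lily: no left child.
            Visit lily.
            At lily: go right to fir.
              fir is a leaf — visit fir.
Visit rose.
At rose: go right to ivy.
  ivy is a leaf — visit ivy.

tulip fern cedar lime bay sage aster poppy mint yew moss reed kale lily fir rose ivy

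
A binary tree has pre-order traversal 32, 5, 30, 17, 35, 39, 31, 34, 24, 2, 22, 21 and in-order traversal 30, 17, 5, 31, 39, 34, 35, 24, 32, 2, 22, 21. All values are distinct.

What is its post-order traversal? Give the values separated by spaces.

17 30 31 34 39 24 35 5 21 22 2 32

The first element of pre-order is the root; it splits in-order into left and right subtrees.
Root 32: left subtree has 8 nodes {30, 17, 5, 31, 39, 34, 35, 24}, right has 3 {2, 22, 21}.
  Root 5: left subtree has 2 nodes {30, 17}, right has 5 {31, 39, 34, 35, 24}.
    Root 30: left subtree has 0 nodes { }, right has 1 {17}.
    Root 35: left subtree has 3 nodes {31, 39, 34}, right has 1 {24}.
      Root 39: left subtree has 1 node {31}, right has 1 {34}.
  Root 2: left subtree has 0 nodes { }, right has 2 {22, 21}.
    Root 22: left subtree has 0 nodes { }, right has 1 {21}.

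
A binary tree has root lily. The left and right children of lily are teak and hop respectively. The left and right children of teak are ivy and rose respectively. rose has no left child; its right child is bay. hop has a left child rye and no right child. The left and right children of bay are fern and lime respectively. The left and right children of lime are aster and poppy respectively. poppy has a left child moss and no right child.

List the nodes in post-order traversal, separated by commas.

Post-order visits the left subtree, then the right subtree, then the node.
At lily: go left to teak.
  At teak: go left to ivy.
    ivy is a leaf — visit ivy.
  At teak: go right to rose.
    At rose: no left child.
    At rose: go right to bay.
      At bay: go left to fern.
        fern is a leaf — visit fern.
      At bay: go right to lime.
        At lime: go left to aster.
          aster is a leaf — visit aster.
        At lime: go right to poppy.
          At poppy: go left to moss.
            moss is a leaf — visit moss.
          At poppy: no right child.
          Visit poppy.
        Visit lime.
      Visit bay.
    Visit rose.
  Visit teak.
At lily: go right to hop.
  At hop: go left to rye.
    rye is a leaf — visit rye.
  At hop: no right child.
  Visit hop.
Visit lily.

ivy, fern, aster, moss, poppy, lime, bay, rose, teak, rye, hop, lily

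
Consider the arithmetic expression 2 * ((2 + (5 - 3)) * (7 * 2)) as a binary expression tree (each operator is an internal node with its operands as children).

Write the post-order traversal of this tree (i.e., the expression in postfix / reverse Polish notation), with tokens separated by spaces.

2 2 5 3 - + 7 2 * * *

Post-order on an expression tree gives postfix notation: for each operator, emit left operand, right operand, then the operator.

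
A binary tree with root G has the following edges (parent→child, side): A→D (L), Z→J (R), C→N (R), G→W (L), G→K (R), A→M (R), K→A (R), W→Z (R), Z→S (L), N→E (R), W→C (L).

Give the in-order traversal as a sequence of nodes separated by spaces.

In-order visits the left subtree, then the node, then the right subtree.
At G: go left to W.
  At W: go left to C.
    At C: no left child.
    Visit C.
    At C: go right to N.
      At N: no left child.
      Visit N.
      At N: go right to E.
        E is a leaf — visit E.
  Visit W.
  At W: go right to Z.
    At Z: go left to S.
      S is a leaf — visit S.
    Visit Z.
    At Z: go right to J.
      J is a leaf — visit J.
Visit G.
At G: go right to K.
  At K: no left child.
  Visit K.
  At K: go right to A.
    At A: go left to D.
      D is a leaf — visit D.
    Visit A.
    At A: go right to M.
      M is a leaf — visit M.

C N E W S Z J G K D A M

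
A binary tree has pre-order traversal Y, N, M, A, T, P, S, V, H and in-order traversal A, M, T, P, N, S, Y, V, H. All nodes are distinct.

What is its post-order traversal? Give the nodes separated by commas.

A, P, T, M, S, N, H, V, Y

The first element of pre-order is the root; it splits in-order into left and right subtrees.
Root Y: left subtree has 6 nodes {A, M, T, P, N, S}, right has 2 {V, H}.
  Root N: left subtree has 4 nodes {A, M, T, P}, right has 1 {S}.
    Root M: left subtree has 1 node {A}, right has 2 {T, P}.
      Root T: left subtree has 0 nodes { }, right has 1 {P}.
  Root V: left subtree has 0 nodes { }, right has 1 {H}.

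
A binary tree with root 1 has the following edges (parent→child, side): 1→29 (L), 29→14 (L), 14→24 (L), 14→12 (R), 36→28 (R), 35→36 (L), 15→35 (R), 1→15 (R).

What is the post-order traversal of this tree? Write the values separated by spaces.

Post-order visits the left subtree, then the right subtree, then the node.
At 1: go left to 29.
  At 29: go left to 14.
    At 14: go left to 24.
      24 is a leaf — visit 24.
    At 14: go right to 12.
      12 is a leaf — visit 12.
    Visit 14.
  At 29: no right child.
  Visit 29.
At 1: go right to 15.
  At 15: no left child.
  At 15: go right to 35.
    At 35: go left to 36.
      At 36: no left child.
      At 36: go right to 28.
        28 is a leaf — visit 28.
      Visit 36.
    At 35: no right child.
    Visit 35.
  Visit 15.
Visit 1.

24 12 14 29 28 36 35 15 1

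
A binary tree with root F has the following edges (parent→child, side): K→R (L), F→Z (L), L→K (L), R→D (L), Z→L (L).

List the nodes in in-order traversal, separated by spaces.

D R K L Z F

In-order visits the left subtree, then the node, then the right subtree.
At F: go left to Z.
  At Z: go left to L.
    At L: go left to K.
      At K: go left to R.
        At R: go left to D.
          D is a leaf — visit D.
        Visit R.
        At R: no right child.
      Visit K.
      At K: no right child.
    Visit L.
    At L: no right child.
  Visit Z.
  At Z: no right child.
Visit F.
At F: no right child.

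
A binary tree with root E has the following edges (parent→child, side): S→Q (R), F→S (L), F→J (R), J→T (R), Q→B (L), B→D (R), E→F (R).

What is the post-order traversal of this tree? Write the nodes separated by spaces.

Post-order visits the left subtree, then the right subtree, then the node.
At E: no left child.
At E: go right to F.
  At F: go left to S.
    At S: no left child.
    At S: go right to Q.
      At Q: go left to B.
        At B: no left child.
        At B: go right to D.
          D is a leaf — visit D.
        Visit B.
      At Q: no right child.
      Visit Q.
    Visit S.
  At F: go right to J.
    At J: no left child.
    At J: go right to T.
      T is a leaf — visit T.
    Visit J.
  Visit F.
Visit E.

D B Q S T J F E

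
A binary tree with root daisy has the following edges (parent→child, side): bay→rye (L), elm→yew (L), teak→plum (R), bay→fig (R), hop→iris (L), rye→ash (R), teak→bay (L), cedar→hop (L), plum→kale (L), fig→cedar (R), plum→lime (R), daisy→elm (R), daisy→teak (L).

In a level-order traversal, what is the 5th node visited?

Level-order visits nodes level by level from the root, left to right within each level.
Level 0: daisy
Level 1: teak, elm
Level 2: bay, plum, yew
Level 3: rye, fig, kale, lime
Level 4: ash, cedar
Level 5: hop
Level 6: iris
Full level-order sequence: daisy, teak, elm, bay, plum, yew, rye, fig, kale, lime, ash, cedar, hop, iris.

plum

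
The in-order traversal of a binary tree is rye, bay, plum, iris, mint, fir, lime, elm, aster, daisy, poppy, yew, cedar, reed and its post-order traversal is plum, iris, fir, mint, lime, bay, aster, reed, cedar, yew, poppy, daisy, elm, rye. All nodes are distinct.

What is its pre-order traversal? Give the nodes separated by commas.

The last element of post-order is the root; it splits in-order into left and right subtrees.
Root rye: left subtree has 0 nodes { }, right has 13 {bay, plum, iris, mint, fir, lime, elm, aster, daisy, poppy, yew, cedar, reed}.
  Root elm: left subtree has 6 nodes {bay, plum, iris, mint, fir, lime}, right has 6 {aster, daisy, poppy, yew, cedar, reed}.
    Root bay: left subtree has 0 nodes { }, right has 5 {plum, iris, mint, fir, lime}.
      Root lime: left subtree has 4 nodes {plum, iris, mint, fir}, right has 0 { }.
        Root mint: left subtree has 2 nodes {plum, iris}, right has 1 {fir}.
          Root iris: left subtree has 1 node {plum}, right has 0 { }.
    Root daisy: left subtree has 1 node {aster}, right has 4 {poppy, yew, cedar, reed}.
      Root poppy: left subtree has 0 nodes { }, right has 3 {yew, cedar, reed}.
        Root yew: left subtree has 0 nodes { }, right has 2 {cedar, reed}.
          Root cedar: left subtree has 0 nodes { }, right has 1 {reed}.

rye, elm, bay, lime, mint, iris, plum, fir, daisy, aster, poppy, yew, cedar, reed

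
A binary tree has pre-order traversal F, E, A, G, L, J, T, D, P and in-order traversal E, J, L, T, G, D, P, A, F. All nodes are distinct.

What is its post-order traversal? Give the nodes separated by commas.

J, T, L, P, D, G, A, E, F

The first element of pre-order is the root; it splits in-order into left and right subtrees.
Root F: left subtree has 8 nodes {E, J, L, T, G, D, P, A}, right has 0 { }.
  Root E: left subtree has 0 nodes { }, right has 7 {J, L, T, G, D, P, A}.
    Root A: left subtree has 6 nodes {J, L, T, G, D, P}, right has 0 { }.
      Root G: left subtree has 3 nodes {J, L, T}, right has 2 {D, P}.
        Root L: left subtree has 1 node {J}, right has 1 {T}.
        Root D: left subtree has 0 nodes { }, right has 1 {P}.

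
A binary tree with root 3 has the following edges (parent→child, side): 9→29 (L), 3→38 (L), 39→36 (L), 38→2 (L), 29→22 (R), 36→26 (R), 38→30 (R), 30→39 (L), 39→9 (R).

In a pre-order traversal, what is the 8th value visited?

Pre-order visits the node, then its left subtree, then its right subtree.
Visit 3.
At 3: go left to 38.
  Visit 38.
  At 38: go left to 2.
    2 is a leaf — visit 2.
  At 38: go right to 30.
    Visit 30.
    At 30: go left to 39.
      Visit 39.
      At 39: go left to 36.
        Visit 36.
        At 36: no left child.
        At 36: go right to 26.
          26 is a leaf — visit 26.
      At 39: go right to 9.
        Visit 9.
        At 9: go left to 29.
          Visit 29.
          At 29: no left child.
          At 29: go right to 22.
            22 is a leaf — visit 22.
        At 9: no right child.
    At 30: no right child.
At 3: no right child.
Full pre-order sequence: 3, 38, 2, 30, 39, 36, 26, 9, 29, 22.

9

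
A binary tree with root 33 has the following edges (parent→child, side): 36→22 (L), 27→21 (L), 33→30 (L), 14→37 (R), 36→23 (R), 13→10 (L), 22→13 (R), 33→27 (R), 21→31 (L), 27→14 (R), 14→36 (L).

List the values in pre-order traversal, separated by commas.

Pre-order visits the node, then its left subtree, then its right subtree.
Visit 33.
At 33: go left to 30.
  30 is a leaf — visit 30.
At 33: go right to 27.
  Visit 27.
  At 27: go left to 21.
    Visit 21.
    At 21: go left to 31.
      31 is a leaf — visit 31.
    At 21: no right child.
  At 27: go right to 14.
    Visit 14.
    At 14: go left to 36.
      Visit 36.
      At 36: go left to 22.
        Visit 22.
        At 22: no left child.
        At 22: go right to 13.
          Visit 13.
          At 13: go left to 10.
            10 is a leaf — visit 10.
          At 13: no right child.
      At 36: go right to 23.
        23 is a leaf — visit 23.
    At 14: go right to 37.
      37 is a leaf — visit 37.

33, 30, 27, 21, 31, 14, 36, 22, 13, 10, 23, 37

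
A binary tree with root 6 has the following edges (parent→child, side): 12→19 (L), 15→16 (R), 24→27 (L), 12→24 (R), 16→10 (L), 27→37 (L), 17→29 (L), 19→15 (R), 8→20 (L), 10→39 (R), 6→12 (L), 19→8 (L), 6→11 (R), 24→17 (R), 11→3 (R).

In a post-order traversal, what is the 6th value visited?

Post-order visits the left subtree, then the right subtree, then the node.
At 6: go left to 12.
  At 12: go left to 19.
    At 19: go left to 8.
      At 8: go left to 20.
        20 is a leaf — visit 20.
      At 8: no right child.
      Visit 8.
    At 19: go right to 15.
      At 15: no left child.
      At 15: go right to 16.
        At 16: go left to 10.
          At 10: no left child.
          At 10: go right to 39.
            39 is a leaf — visit 39.
          Visit 10.
        At 16: no right child.
        Visit 16.
      Visit 15.
    Visit 19.
  At 12: go right to 24.
    At 24: go left to 27.
      At 27: go left to 37.
        37 is a leaf — visit 37.
      At 27: no right child.
      Visit 27.
    At 24: go right to 17.
      At 17: go left to 29.
        29 is a leaf — visit 29.
      At 17: no right child.
      Visit 17.
    Visit 24.
  Visit 12.
At 6: go right to 11.
  At 11: no left child.
  At 11: go right to 3.
    3 is a leaf — visit 3.
  Visit 11.
Visit 6.
Full post-order sequence: 20, 8, 39, 10, 16, 15, 19, 37, 27, 29, 17, 24, 12, 3, 11, 6.

15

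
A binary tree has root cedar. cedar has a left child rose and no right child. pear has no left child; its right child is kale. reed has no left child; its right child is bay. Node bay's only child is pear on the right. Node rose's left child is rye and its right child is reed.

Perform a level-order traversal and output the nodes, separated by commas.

Level-order visits nodes level by level from the root, left to right within each level.
Level 0: cedar
Level 1: rose
Level 2: rye, reed
Level 3: bay
Level 4: pear
Level 5: kale

cedar, rose, rye, reed, bay, pear, kale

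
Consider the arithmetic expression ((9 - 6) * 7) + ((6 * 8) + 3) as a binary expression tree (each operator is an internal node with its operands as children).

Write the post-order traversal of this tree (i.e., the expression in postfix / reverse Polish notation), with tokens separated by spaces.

Post-order on an expression tree gives postfix notation: for each operator, emit left operand, right operand, then the operator.

9 6 - 7 * 6 8 * 3 + +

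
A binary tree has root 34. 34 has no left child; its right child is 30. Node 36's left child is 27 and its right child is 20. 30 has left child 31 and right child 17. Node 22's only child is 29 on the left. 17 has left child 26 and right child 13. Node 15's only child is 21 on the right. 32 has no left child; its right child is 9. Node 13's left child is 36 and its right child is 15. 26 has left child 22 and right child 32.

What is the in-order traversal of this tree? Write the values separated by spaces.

34 31 30 29 22 26 32 9 17 27 36 20 13 15 21

In-order visits the left subtree, then the node, then the right subtree.
At 34: no left child.
Visit 34.
At 34: go right to 30.
  At 30: go left to 31.
    31 is a leaf — visit 31.
  Visit 30.
  At 30: go right to 17.
    At 17: go left to 26.
      At 26: go left to 22.
        At 22: go left to 29.
          29 is a leaf — visit 29.
        Visit 22.
        At 22: no right child.
      Visit 26.
      At 26: go right to 32.
        At 32: no left child.
        Visit 32.
        At 32: go right to 9.
          9 is a leaf — visit 9.
    Visit 17.
    At 17: go right to 13.
      At 13: go left to 36.
        At 36: go left to 27.
          27 is a leaf — visit 27.
        Visit 36.
        At 36: go right to 20.
          20 is a leaf — visit 20.
      Visit 13.
      At 13: go right to 15.
        At 15: no left child.
        Visit 15.
        At 15: go right to 21.
          21 is a leaf — visit 21.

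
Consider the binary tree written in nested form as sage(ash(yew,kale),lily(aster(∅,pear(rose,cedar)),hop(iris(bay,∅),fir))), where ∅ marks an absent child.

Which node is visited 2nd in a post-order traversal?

Post-order visits the left subtree, then the right subtree, then the node.
At sage: go left to ash.
  At ash: go left to yew.
    yew is a leaf — visit yew.
  At ash: go right to kale.
    kale is a leaf — visit kale.
  Visit ash.
At sage: go right to lily.
  At lily: go left to aster.
    At aster: no left child.
    At aster: go right to pear.
      At pear: go left to rose.
        rose is a leaf — visit rose.
      At pear: go right to cedar.
        cedar is a leaf — visit cedar.
      Visit pear.
    Visit aster.
  At lily: go right to hop.
    At hop: go left to iris.
      At iris: go left to bay.
        bay is a leaf — visit bay.
      At iris: no right child.
      Visit iris.
    At hop: go right to fir.
      fir is a leaf — visit fir.
    Visit hop.
  Visit lily.
Visit sage.
Full post-order sequence: yew, kale, ash, rose, cedar, pear, aster, bay, iris, fir, hop, lily, sage.

kale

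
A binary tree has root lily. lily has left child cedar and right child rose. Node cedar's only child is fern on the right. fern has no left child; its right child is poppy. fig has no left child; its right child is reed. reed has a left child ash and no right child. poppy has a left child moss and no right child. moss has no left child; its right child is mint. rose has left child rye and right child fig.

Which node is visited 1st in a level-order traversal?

Level-order visits nodes level by level from the root, left to right within each level.
Level 0: lily
Level 1: cedar, rose
Level 2: fern, rye, fig
Level 3: poppy, reed
Level 4: moss, ash
Level 5: mint
Full level-order sequence: lily, cedar, rose, fern, rye, fig, poppy, reed, moss, ash, mint.

lily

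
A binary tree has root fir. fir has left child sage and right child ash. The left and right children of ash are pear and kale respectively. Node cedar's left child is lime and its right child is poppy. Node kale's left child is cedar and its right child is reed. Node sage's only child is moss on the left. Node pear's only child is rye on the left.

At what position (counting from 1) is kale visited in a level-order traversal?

6

Level-order visits nodes level by level from the root, left to right within each level.
Level 0: fir
Level 1: sage, ash
Level 2: moss, pear, kale
Level 3: rye, cedar, reed
Level 4: lime, poppy
Full level-order sequence: fir, sage, ash, moss, pear, kale, rye, cedar, reed, lime, poppy.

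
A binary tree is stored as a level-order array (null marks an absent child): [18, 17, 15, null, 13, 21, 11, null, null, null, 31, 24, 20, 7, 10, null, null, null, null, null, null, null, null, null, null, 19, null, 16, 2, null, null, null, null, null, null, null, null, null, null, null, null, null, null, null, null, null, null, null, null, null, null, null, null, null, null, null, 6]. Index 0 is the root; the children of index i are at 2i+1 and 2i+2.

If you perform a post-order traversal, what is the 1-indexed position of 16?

Post-order visits the left subtree, then the right subtree, then the node.
At 18: go left to 17.
  At 17: no left child.
  At 17: go right to 13.
    At 13: no left child.
    At 13: go right to 31.
      31 is a leaf — visit 31.
    Visit 13.
  Visit 17.
At 18: go right to 15.
  At 15: go left to 21.
    At 21: go left to 24.
      24 is a leaf — visit 24.
    At 21: go right to 20.
      At 20: go left to 19.
        19 is a leaf — visit 19.
      At 20: no right child.
      Visit 20.
    Visit 21.
  At 15: go right to 11.
    At 11: go left to 7.
      At 7: go left to 16.
        At 16: no left child.
        At 16: go right to 6.
          6 is a leaf — visit 6.
        Visit 16.
      At 7: go right to 2.
        2 is a leaf — visit 2.
      Visit 7.
    At 11: go right to 10.
      10 is a leaf — visit 10.
    Visit 11.
  Visit 15.
Visit 18.
Full post-order sequence: 31, 13, 17, 24, 19, 20, 21, 6, 16, 2, 7, 10, 11, 15, 18.

9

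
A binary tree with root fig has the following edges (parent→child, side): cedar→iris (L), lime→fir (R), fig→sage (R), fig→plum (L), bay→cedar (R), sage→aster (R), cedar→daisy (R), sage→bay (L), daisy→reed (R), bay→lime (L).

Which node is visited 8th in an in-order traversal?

In-order visits the left subtree, then the node, then the right subtree.
At fig: go left to plum.
  plum is a leaf — visit plum.
Visit fig.
At fig: go right to sage.
  At sage: go left to bay.
    At bay: go left to lime.
      At lime: no left child.
      Visit lime.
      At lime: go right to fir.
        fir is a leaf — visit fir.
    Visit bay.
    At bay: go right to cedar.
      At cedar: go left to iris.
        iris is a leaf — visit iris.
      Visit cedar.
      At cedar: go right to daisy.
        At daisy: no left child.
        Visit daisy.
        At daisy: go right to reed.
          reed is a leaf — visit reed.
  Visit sage.
  At sage: go right to aster.
    aster is a leaf — visit aster.
Full in-order sequence: plum, fig, lime, fir, bay, iris, cedar, daisy, reed, sage, aster.

daisy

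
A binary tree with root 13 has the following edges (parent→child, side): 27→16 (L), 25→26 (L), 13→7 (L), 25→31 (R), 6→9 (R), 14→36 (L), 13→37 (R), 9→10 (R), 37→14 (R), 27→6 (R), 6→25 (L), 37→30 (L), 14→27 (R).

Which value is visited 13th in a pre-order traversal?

9

Pre-order visits the node, then its left subtree, then its right subtree.
Visit 13.
At 13: go left to 7.
  7 is a leaf — visit 7.
At 13: go right to 37.
  Visit 37.
  At 37: go left to 30.
    30 is a leaf — visit 30.
  At 37: go right to 14.
    Visit 14.
    At 14: go left to 36.
      36 is a leaf — visit 36.
    At 14: go right to 27.
      Visit 27.
      At 27: go left to 16.
        16 is a leaf — visit 16.
      At 27: go right to 6.
        Visit 6.
        At 6: go left to 25.
          Visit 25.
          At 25: go left to 26.
            26 is a leaf — visit 26.
          At 25: go right to 31.
            31 is a leaf — visit 31.
        At 6: go right to 9.
          Visit 9.
          At 9: no left child.
          At 9: go right to 10.
            10 is a leaf — visit 10.
Full pre-order sequence: 13, 7, 37, 30, 14, 36, 27, 16, 6, 25, 26, 31, 9, 10.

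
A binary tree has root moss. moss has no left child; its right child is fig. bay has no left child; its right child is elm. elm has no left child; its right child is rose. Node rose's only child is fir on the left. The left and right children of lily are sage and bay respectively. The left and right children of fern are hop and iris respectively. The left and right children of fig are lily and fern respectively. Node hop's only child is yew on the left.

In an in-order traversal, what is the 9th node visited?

In-order visits the left subtree, then the node, then the right subtree.
At moss: no left child.
Visit moss.
At moss: go right to fig.
  At fig: go left to lily.
    At lily: go left to sage.
      sage is a leaf — visit sage.
    Visit lily.
    At lily: go right to bay.
      At bay: no left child.
      Visit bay.
      At bay: go right to elm.
        At elm: no left child.
        Visit elm.
        At elm: go right to rose.
          At rose: go left to fir.
            fir is a leaf — visit fir.
          Visit rose.
          At rose: no right child.
  Visit fig.
  At fig: go right to fern.
    At fern: go left to hop.
      At hop: go left to yew.
        yew is a leaf — visit yew.
      Visit hop.
      At hop: no right child.
    Visit fern.
    At fern: go right to iris.
      iris is a leaf — visit iris.
Full in-order sequence: moss, sage, lily, bay, elm, fir, rose, fig, yew, hop, fern, iris.

yew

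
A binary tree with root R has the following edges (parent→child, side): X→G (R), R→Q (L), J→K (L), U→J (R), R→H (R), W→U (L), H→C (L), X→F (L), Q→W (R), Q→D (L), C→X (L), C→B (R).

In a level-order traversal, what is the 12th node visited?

Level-order visits nodes level by level from the root, left to right within each level.
Level 0: R
Level 1: Q, H
Level 2: D, W, C
Level 3: U, X, B
Level 4: J, F, G
Level 5: K
Full level-order sequence: R, Q, H, D, W, C, U, X, B, J, F, G, K.

G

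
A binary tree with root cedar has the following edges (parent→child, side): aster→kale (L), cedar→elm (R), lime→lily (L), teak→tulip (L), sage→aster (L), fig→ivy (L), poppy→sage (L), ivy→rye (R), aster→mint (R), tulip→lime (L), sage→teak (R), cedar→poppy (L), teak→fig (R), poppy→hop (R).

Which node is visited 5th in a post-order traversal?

lime

Post-order visits the left subtree, then the right subtree, then the node.
At cedar: go left to poppy.
  At poppy: go left to sage.
    At sage: go left to aster.
      At aster: go left to kale.
        kale is a leaf — visit kale.
      At aster: go right to mint.
        mint is a leaf — visit mint.
      Visit aster.
    At sage: go right to teak.
      At teak: go left to tulip.
        At tulip: go left to lime.
          At lime: go left to lily.
            lily is a leaf — visit lily.
          At lime: no right child.
          Visit lime.
        At tulip: no right child.
        Visit tulip.
      At teak: go right to fig.
        At fig: go left to ivy.
          At ivy: no left child.
          At ivy: go right to rye.
            rye is a leaf — visit rye.
          Visit ivy.
        At fig: no right child.
        Visit fig.
      Visit teak.
    Visit sage.
  At poppy: go right to hop.
    hop is a leaf — visit hop.
  Visit poppy.
At cedar: go right to elm.
  elm is a leaf — visit elm.
Visit cedar.
Full post-order sequence: kale, mint, aster, lily, lime, tulip, rye, ivy, fig, teak, sage, hop, poppy, elm, cedar.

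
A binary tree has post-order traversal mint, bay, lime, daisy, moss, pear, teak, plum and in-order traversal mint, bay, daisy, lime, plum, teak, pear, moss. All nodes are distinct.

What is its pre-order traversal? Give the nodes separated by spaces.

The last element of post-order is the root; it splits in-order into left and right subtrees.
Root plum: left subtree has 4 nodes {mint, bay, daisy, lime}, right has 3 {teak, pear, moss}.
  Root daisy: left subtree has 2 nodes {mint, bay}, right has 1 {lime}.
    Root bay: left subtree has 1 node {mint}, right has 0 { }.
  Root teak: left subtree has 0 nodes { }, right has 2 {pear, moss}.
    Root pear: left subtree has 0 nodes { }, right has 1 {moss}.

plum daisy bay mint lime teak pear moss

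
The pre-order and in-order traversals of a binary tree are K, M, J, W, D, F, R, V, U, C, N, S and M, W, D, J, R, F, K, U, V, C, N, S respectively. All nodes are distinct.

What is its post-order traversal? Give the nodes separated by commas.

D, W, R, F, J, M, U, S, N, C, V, K

The first element of pre-order is the root; it splits in-order into left and right subtrees.
Root K: left subtree has 6 nodes {M, W, D, J, R, F}, right has 5 {U, V, C, N, S}.
  Root M: left subtree has 0 nodes { }, right has 5 {W, D, J, R, F}.
    Root J: left subtree has 2 nodes {W, D}, right has 2 {R, F}.
      Root W: left subtree has 0 nodes { }, right has 1 {D}.
      Root F: left subtree has 1 node {R}, right has 0 { }.
  Root V: left subtree has 1 node {U}, right has 3 {C, N, S}.
    Root C: left subtree has 0 nodes { }, right has 2 {N, S}.
      Root N: left subtree has 0 nodes { }, right has 1 {S}.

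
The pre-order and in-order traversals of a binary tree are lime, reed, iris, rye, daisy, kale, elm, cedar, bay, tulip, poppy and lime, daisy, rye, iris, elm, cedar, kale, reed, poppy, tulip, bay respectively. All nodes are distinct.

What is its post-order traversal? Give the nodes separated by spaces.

The first element of pre-order is the root; it splits in-order into left and right subtrees.
Root lime: left subtree has 0 nodes { }, right has 10 {daisy, rye, iris, elm, cedar, kale, reed, poppy, tulip, bay}.
  Root reed: left subtree has 6 nodes {daisy, rye, iris, elm, cedar, kale}, right has 3 {poppy, tulip, bay}.
    Root iris: left subtree has 2 nodes {daisy, rye}, right has 3 {elm, cedar, kale}.
      Root rye: left subtree has 1 node {daisy}, right has 0 { }.
      Root kale: left subtree has 2 nodes {elm, cedar}, right has 0 { }.
        Root elm: left subtree has 0 nodes { }, right has 1 {cedar}.
    Root bay: left subtree has 2 nodes {poppy, tulip}, right has 0 { }.
      Root tulip: left subtree has 1 node {poppy}, right has 0 { }.

daisy rye cedar elm kale iris poppy tulip bay reed lime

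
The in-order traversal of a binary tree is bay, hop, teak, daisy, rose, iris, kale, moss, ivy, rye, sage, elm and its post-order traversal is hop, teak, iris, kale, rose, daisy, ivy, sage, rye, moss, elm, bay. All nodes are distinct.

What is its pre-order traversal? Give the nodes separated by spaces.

bay elm moss daisy teak hop rose kale iris rye ivy sage

The last element of post-order is the root; it splits in-order into left and right subtrees.
Root bay: left subtree has 0 nodes { }, right has 11 {hop, teak, daisy, rose, iris, kale, moss, ivy, rye, sage, elm}.
  Root elm: left subtree has 10 nodes {hop, teak, daisy, rose, iris, kale, moss, ivy, rye, sage}, right has 0 { }.
    Root moss: left subtree has 6 nodes {hop, teak, daisy, rose, iris, kale}, right has 3 {ivy, rye, sage}.
      Root daisy: left subtree has 2 nodes {hop, teak}, right has 3 {rose, iris, kale}.
        Root teak: left subtree has 1 node {hop}, right has 0 { }.
        Root rose: left subtree has 0 nodes { }, right has 2 {iris, kale}.
          Root kale: left subtree has 1 node {iris}, right has 0 { }.
      Root rye: left subtree has 1 node {ivy}, right has 1 {sage}.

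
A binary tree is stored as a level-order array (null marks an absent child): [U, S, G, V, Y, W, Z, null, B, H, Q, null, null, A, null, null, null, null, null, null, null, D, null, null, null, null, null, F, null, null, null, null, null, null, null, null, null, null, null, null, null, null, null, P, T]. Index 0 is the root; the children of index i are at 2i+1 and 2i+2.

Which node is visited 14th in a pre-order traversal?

Pre-order visits the node, then its left subtree, then its right subtree.
Visit U.
At U: go left to S.
  Visit S.
  At S: go left to V.
    Visit V.
    At V: no left child.
    At V: go right to B.
      B is a leaf — visit B.
  At S: go right to Y.
    Visit Y.
    At Y: go left to H.
      H is a leaf — visit H.
    At Y: go right to Q.
      Visit Q.
      At Q: go left to D.
        Visit D.
        At D: go left to P.
          P is a leaf — visit P.
        At D: go right to T.
          T is a leaf — visit T.
      At Q: no right child.
At U: go right to G.
  Visit G.
  At G: go left to W.
    W is a leaf — visit W.
  At G: go right to Z.
    Visit Z.
    At Z: go left to A.
      Visit A.
      At A: go left to F.
        F is a leaf — visit F.
      At A: no right child.
    At Z: no right child.
Full pre-order sequence: U, S, V, B, Y, H, Q, D, P, T, G, W, Z, A, F.

A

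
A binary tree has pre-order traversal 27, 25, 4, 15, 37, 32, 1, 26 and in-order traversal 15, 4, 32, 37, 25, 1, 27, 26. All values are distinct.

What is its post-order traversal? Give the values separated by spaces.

The first element of pre-order is the root; it splits in-order into left and right subtrees.
Root 27: left subtree has 6 nodes {15, 4, 32, 37, 25, 1}, right has 1 {26}.
  Root 25: left subtree has 4 nodes {15, 4, 32, 37}, right has 1 {1}.
    Root 4: left subtree has 1 node {15}, right has 2 {32, 37}.
      Root 37: left subtree has 1 node {32}, right has 0 { }.

15 32 37 4 1 25 26 27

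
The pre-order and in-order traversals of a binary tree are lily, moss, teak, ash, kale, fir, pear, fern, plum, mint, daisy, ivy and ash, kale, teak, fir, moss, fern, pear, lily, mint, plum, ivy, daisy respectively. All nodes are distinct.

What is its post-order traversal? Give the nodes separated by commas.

The first element of pre-order is the root; it splits in-order into left and right subtrees.
Root lily: left subtree has 7 nodes {ash, kale, teak, fir, moss, fern, pear}, right has 4 {mint, plum, ivy, daisy}.
  Root moss: left subtree has 4 nodes {ash, kale, teak, fir}, right has 2 {fern, pear}.
    Root teak: left subtree has 2 nodes {ash, kale}, right has 1 {fir}.
      Root ash: left subtree has 0 nodes { }, right has 1 {kale}.
    Root pear: left subtree has 1 node {fern}, right has 0 { }.
  Root plum: left subtree has 1 node {mint}, right has 2 {ivy, daisy}.
    Root daisy: left subtree has 1 node {ivy}, right has 0 { }.

kale, ash, fir, teak, fern, pear, moss, mint, ivy, daisy, plum, lily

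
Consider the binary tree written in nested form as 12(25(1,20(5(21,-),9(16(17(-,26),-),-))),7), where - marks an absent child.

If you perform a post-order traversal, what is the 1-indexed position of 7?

10

Post-order visits the left subtree, then the right subtree, then the node.
At 12: go left to 25.
  At 25: go left to 1.
    1 is a leaf — visit 1.
  At 25: go right to 20.
    At 20: go left to 5.
      At 5: go left to 21.
        21 is a leaf — visit 21.
      At 5: no right child.
      Visit 5.
    At 20: go right to 9.
      At 9: go left to 16.
        At 16: go left to 17.
          At 17: no left child.
          At 17: go right to 26.
            26 is a leaf — visit 26.
          Visit 17.
        At 16: no right child.
        Visit 16.
      At 9: no right child.
      Visit 9.
    Visit 20.
  Visit 25.
At 12: go right to 7.
  7 is a leaf — visit 7.
Visit 12.
Full post-order sequence: 1, 21, 5, 26, 17, 16, 9, 20, 25, 7, 12.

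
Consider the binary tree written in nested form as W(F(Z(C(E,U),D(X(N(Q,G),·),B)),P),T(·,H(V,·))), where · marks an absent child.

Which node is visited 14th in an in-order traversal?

In-order visits the left subtree, then the node, then the right subtree.
At W: go left to F.
  At F: go left to Z.
    At Z: go left to C.
      At C: go left to E.
        E is a leaf — visit E.
      Visit C.
      At C: go right to U.
        U is a leaf — visit U.
    Visit Z.
    At Z: go right to D.
      At D: go left to X.
        At X: go left to N.
          At N: go left to Q.
            Q is a leaf — visit Q.
          Visit N.
          At N: go right to G.
            G is a leaf — visit G.
        Visit X.
        At X: no right child.
      Visit D.
      At D: go right to B.
        B is a leaf — visit B.
  Visit F.
  At F: go right to P.
    P is a leaf — visit P.
Visit W.
At W: go right to T.
  At T: no left child.
  Visit T.
  At T: go right to H.
    At H: go left to V.
      V is a leaf — visit V.
    Visit H.
    At H: no right child.
Full in-order sequence: E, C, U, Z, Q, N, G, X, D, B, F, P, W, T, V, H.

T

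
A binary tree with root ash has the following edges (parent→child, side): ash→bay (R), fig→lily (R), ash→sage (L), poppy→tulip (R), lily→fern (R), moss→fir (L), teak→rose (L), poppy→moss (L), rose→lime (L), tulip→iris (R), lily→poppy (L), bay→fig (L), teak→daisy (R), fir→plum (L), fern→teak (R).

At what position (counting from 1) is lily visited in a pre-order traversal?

Pre-order visits the node, then its left subtree, then its right subtree.
Visit ash.
At ash: go left to sage.
  sage is a leaf — visit sage.
At ash: go right to bay.
  Visit bay.
  At bay: go left to fig.
    Visit fig.
    At fig: no left child.
    At fig: go right to lily.
      Visit lily.
      At lily: go left to poppy.
        Visit poppy.
        At poppy: go left to moss.
          Visit moss.
          At moss: go left to fir.
            Visit fir.
            At fir: go left to plum.
              plum is a leaf — visit plum.
            At fir: no right child.
          At moss: no right child.
        At poppy: go right to tulip.
          Visit tulip.
          At tulip: no left child.
          At tulip: go right to iris.
            iris is a leaf — visit iris.
      At lily: go right to fern.
        Visit fern.
        At fern: no left child.
        At fern: go right to teak.
          Visit teak.
          At teak: go left to rose.
            Visit rose.
            At rose: go left to lime.
              lime is a leaf — visit lime.
            At rose: no right child.
          At teak: go right to daisy.
            daisy is a leaf — visit daisy.
  At bay: no right child.
Full pre-order sequence: ash, sage, bay, fig, lily, poppy, moss, fir, plum, tulip, iris, fern, teak, rose, lime, daisy.

5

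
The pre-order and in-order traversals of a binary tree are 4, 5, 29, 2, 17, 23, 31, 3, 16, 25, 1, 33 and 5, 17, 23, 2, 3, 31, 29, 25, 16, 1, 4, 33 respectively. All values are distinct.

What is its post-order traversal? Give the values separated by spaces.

The first element of pre-order is the root; it splits in-order into left and right subtrees.
Root 4: left subtree has 10 nodes {5, 17, 23, 2, 3, 31, 29, 25, 16, 1}, right has 1 {33}.
  Root 5: left subtree has 0 nodes { }, right has 9 {17, 23, 2, 3, 31, 29, 25, 16, 1}.
    Root 29: left subtree has 5 nodes {17, 23, 2, 3, 31}, right has 3 {25, 16, 1}.
      Root 2: left subtree has 2 nodes {17, 23}, right has 2 {3, 31}.
        Root 17: left subtree has 0 nodes { }, right has 1 {23}.
        Root 31: left subtree has 1 node {3}, right has 0 { }.
      Root 16: left subtree has 1 node {25}, right has 1 {1}.

23 17 3 31 2 25 1 16 29 5 33 4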